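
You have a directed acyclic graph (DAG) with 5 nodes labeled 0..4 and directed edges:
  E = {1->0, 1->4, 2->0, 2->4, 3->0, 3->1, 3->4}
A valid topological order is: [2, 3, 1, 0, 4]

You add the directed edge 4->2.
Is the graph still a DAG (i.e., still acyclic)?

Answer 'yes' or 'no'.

Answer: no

Derivation:
Given toposort: [2, 3, 1, 0, 4]
Position of 4: index 4; position of 2: index 0
New edge 4->2: backward (u after v in old order)
Backward edge: old toposort is now invalid. Check if this creates a cycle.
Does 2 already reach 4? Reachable from 2: [0, 2, 4]. YES -> cycle!
Still a DAG? no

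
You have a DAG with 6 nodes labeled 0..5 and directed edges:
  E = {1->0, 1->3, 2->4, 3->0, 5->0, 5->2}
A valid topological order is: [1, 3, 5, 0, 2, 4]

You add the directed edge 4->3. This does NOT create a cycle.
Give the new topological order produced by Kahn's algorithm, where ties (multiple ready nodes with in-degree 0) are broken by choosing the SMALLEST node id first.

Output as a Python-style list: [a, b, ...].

Old toposort: [1, 3, 5, 0, 2, 4]
Added edge: 4->3
Position of 4 (5) > position of 3 (1). Must reorder: 4 must now come before 3.
Run Kahn's algorithm (break ties by smallest node id):
  initial in-degrees: [3, 0, 1, 2, 1, 0]
  ready (indeg=0): [1, 5]
  pop 1: indeg[0]->2; indeg[3]->1 | ready=[5] | order so far=[1]
  pop 5: indeg[0]->1; indeg[2]->0 | ready=[2] | order so far=[1, 5]
  pop 2: indeg[4]->0 | ready=[4] | order so far=[1, 5, 2]
  pop 4: indeg[3]->0 | ready=[3] | order so far=[1, 5, 2, 4]
  pop 3: indeg[0]->0 | ready=[0] | order so far=[1, 5, 2, 4, 3]
  pop 0: no out-edges | ready=[] | order so far=[1, 5, 2, 4, 3, 0]
  Result: [1, 5, 2, 4, 3, 0]

Answer: [1, 5, 2, 4, 3, 0]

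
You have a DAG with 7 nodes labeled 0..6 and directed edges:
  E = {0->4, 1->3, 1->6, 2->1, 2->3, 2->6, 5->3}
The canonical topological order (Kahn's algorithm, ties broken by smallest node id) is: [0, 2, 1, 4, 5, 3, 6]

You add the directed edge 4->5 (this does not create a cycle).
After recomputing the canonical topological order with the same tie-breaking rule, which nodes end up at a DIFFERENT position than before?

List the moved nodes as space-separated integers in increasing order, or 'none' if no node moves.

Old toposort: [0, 2, 1, 4, 5, 3, 6]
Added edge 4->5
Recompute Kahn (smallest-id tiebreak):
  initial in-degrees: [0, 1, 0, 3, 1, 1, 2]
  ready (indeg=0): [0, 2]
  pop 0: indeg[4]->0 | ready=[2, 4] | order so far=[0]
  pop 2: indeg[1]->0; indeg[3]->2; indeg[6]->1 | ready=[1, 4] | order so far=[0, 2]
  pop 1: indeg[3]->1; indeg[6]->0 | ready=[4, 6] | order so far=[0, 2, 1]
  pop 4: indeg[5]->0 | ready=[5, 6] | order so far=[0, 2, 1, 4]
  pop 5: indeg[3]->0 | ready=[3, 6] | order so far=[0, 2, 1, 4, 5]
  pop 3: no out-edges | ready=[6] | order so far=[0, 2, 1, 4, 5, 3]
  pop 6: no out-edges | ready=[] | order so far=[0, 2, 1, 4, 5, 3, 6]
New canonical toposort: [0, 2, 1, 4, 5, 3, 6]
Compare positions:
  Node 0: index 0 -> 0 (same)
  Node 1: index 2 -> 2 (same)
  Node 2: index 1 -> 1 (same)
  Node 3: index 5 -> 5 (same)
  Node 4: index 3 -> 3 (same)
  Node 5: index 4 -> 4 (same)
  Node 6: index 6 -> 6 (same)
Nodes that changed position: none

Answer: none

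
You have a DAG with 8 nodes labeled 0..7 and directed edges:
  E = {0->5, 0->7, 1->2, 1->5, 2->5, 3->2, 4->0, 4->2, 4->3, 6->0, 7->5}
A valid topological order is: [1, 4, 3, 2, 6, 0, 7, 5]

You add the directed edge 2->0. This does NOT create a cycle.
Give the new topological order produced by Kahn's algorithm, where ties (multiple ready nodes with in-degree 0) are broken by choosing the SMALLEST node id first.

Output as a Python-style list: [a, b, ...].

Old toposort: [1, 4, 3, 2, 6, 0, 7, 5]
Added edge: 2->0
Position of 2 (3) < position of 0 (5). Old order still valid.
Run Kahn's algorithm (break ties by smallest node id):
  initial in-degrees: [3, 0, 3, 1, 0, 4, 0, 1]
  ready (indeg=0): [1, 4, 6]
  pop 1: indeg[2]->2; indeg[5]->3 | ready=[4, 6] | order so far=[1]
  pop 4: indeg[0]->2; indeg[2]->1; indeg[3]->0 | ready=[3, 6] | order so far=[1, 4]
  pop 3: indeg[2]->0 | ready=[2, 6] | order so far=[1, 4, 3]
  pop 2: indeg[0]->1; indeg[5]->2 | ready=[6] | order so far=[1, 4, 3, 2]
  pop 6: indeg[0]->0 | ready=[0] | order so far=[1, 4, 3, 2, 6]
  pop 0: indeg[5]->1; indeg[7]->0 | ready=[7] | order so far=[1, 4, 3, 2, 6, 0]
  pop 7: indeg[5]->0 | ready=[5] | order so far=[1, 4, 3, 2, 6, 0, 7]
  pop 5: no out-edges | ready=[] | order so far=[1, 4, 3, 2, 6, 0, 7, 5]
  Result: [1, 4, 3, 2, 6, 0, 7, 5]

Answer: [1, 4, 3, 2, 6, 0, 7, 5]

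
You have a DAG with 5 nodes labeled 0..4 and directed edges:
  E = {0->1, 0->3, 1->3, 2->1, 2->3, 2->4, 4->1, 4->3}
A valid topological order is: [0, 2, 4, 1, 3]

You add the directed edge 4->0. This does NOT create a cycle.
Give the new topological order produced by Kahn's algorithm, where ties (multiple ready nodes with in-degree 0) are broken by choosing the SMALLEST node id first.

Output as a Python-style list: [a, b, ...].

Old toposort: [0, 2, 4, 1, 3]
Added edge: 4->0
Position of 4 (2) > position of 0 (0). Must reorder: 4 must now come before 0.
Run Kahn's algorithm (break ties by smallest node id):
  initial in-degrees: [1, 3, 0, 4, 1]
  ready (indeg=0): [2]
  pop 2: indeg[1]->2; indeg[3]->3; indeg[4]->0 | ready=[4] | order so far=[2]
  pop 4: indeg[0]->0; indeg[1]->1; indeg[3]->2 | ready=[0] | order so far=[2, 4]
  pop 0: indeg[1]->0; indeg[3]->1 | ready=[1] | order so far=[2, 4, 0]
  pop 1: indeg[3]->0 | ready=[3] | order so far=[2, 4, 0, 1]
  pop 3: no out-edges | ready=[] | order so far=[2, 4, 0, 1, 3]
  Result: [2, 4, 0, 1, 3]

Answer: [2, 4, 0, 1, 3]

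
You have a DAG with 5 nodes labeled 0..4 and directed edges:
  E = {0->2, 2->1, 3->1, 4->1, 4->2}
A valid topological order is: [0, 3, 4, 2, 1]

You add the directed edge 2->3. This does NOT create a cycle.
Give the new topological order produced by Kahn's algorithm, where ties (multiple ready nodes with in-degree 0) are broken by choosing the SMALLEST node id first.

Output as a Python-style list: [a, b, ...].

Answer: [0, 4, 2, 3, 1]

Derivation:
Old toposort: [0, 3, 4, 2, 1]
Added edge: 2->3
Position of 2 (3) > position of 3 (1). Must reorder: 2 must now come before 3.
Run Kahn's algorithm (break ties by smallest node id):
  initial in-degrees: [0, 3, 2, 1, 0]
  ready (indeg=0): [0, 4]
  pop 0: indeg[2]->1 | ready=[4] | order so far=[0]
  pop 4: indeg[1]->2; indeg[2]->0 | ready=[2] | order so far=[0, 4]
  pop 2: indeg[1]->1; indeg[3]->0 | ready=[3] | order so far=[0, 4, 2]
  pop 3: indeg[1]->0 | ready=[1] | order so far=[0, 4, 2, 3]
  pop 1: no out-edges | ready=[] | order so far=[0, 4, 2, 3, 1]
  Result: [0, 4, 2, 3, 1]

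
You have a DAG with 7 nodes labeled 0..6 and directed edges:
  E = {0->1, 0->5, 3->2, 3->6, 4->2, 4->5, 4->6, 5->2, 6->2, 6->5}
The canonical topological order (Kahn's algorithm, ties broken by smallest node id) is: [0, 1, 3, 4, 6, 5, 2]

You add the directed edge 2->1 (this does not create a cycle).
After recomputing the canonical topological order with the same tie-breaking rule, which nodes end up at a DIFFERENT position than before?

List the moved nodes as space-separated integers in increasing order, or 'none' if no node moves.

Old toposort: [0, 1, 3, 4, 6, 5, 2]
Added edge 2->1
Recompute Kahn (smallest-id tiebreak):
  initial in-degrees: [0, 2, 4, 0, 0, 3, 2]
  ready (indeg=0): [0, 3, 4]
  pop 0: indeg[1]->1; indeg[5]->2 | ready=[3, 4] | order so far=[0]
  pop 3: indeg[2]->3; indeg[6]->1 | ready=[4] | order so far=[0, 3]
  pop 4: indeg[2]->2; indeg[5]->1; indeg[6]->0 | ready=[6] | order so far=[0, 3, 4]
  pop 6: indeg[2]->1; indeg[5]->0 | ready=[5] | order so far=[0, 3, 4, 6]
  pop 5: indeg[2]->0 | ready=[2] | order so far=[0, 3, 4, 6, 5]
  pop 2: indeg[1]->0 | ready=[1] | order so far=[0, 3, 4, 6, 5, 2]
  pop 1: no out-edges | ready=[] | order so far=[0, 3, 4, 6, 5, 2, 1]
New canonical toposort: [0, 3, 4, 6, 5, 2, 1]
Compare positions:
  Node 0: index 0 -> 0 (same)
  Node 1: index 1 -> 6 (moved)
  Node 2: index 6 -> 5 (moved)
  Node 3: index 2 -> 1 (moved)
  Node 4: index 3 -> 2 (moved)
  Node 5: index 5 -> 4 (moved)
  Node 6: index 4 -> 3 (moved)
Nodes that changed position: 1 2 3 4 5 6

Answer: 1 2 3 4 5 6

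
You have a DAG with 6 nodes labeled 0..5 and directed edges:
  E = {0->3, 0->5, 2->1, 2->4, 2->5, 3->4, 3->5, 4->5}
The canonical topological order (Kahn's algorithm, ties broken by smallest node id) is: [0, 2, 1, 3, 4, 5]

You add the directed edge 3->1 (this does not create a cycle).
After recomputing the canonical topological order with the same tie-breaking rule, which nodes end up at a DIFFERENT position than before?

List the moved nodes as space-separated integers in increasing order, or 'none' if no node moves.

Old toposort: [0, 2, 1, 3, 4, 5]
Added edge 3->1
Recompute Kahn (smallest-id tiebreak):
  initial in-degrees: [0, 2, 0, 1, 2, 4]
  ready (indeg=0): [0, 2]
  pop 0: indeg[3]->0; indeg[5]->3 | ready=[2, 3] | order so far=[0]
  pop 2: indeg[1]->1; indeg[4]->1; indeg[5]->2 | ready=[3] | order so far=[0, 2]
  pop 3: indeg[1]->0; indeg[4]->0; indeg[5]->1 | ready=[1, 4] | order so far=[0, 2, 3]
  pop 1: no out-edges | ready=[4] | order so far=[0, 2, 3, 1]
  pop 4: indeg[5]->0 | ready=[5] | order so far=[0, 2, 3, 1, 4]
  pop 5: no out-edges | ready=[] | order so far=[0, 2, 3, 1, 4, 5]
New canonical toposort: [0, 2, 3, 1, 4, 5]
Compare positions:
  Node 0: index 0 -> 0 (same)
  Node 1: index 2 -> 3 (moved)
  Node 2: index 1 -> 1 (same)
  Node 3: index 3 -> 2 (moved)
  Node 4: index 4 -> 4 (same)
  Node 5: index 5 -> 5 (same)
Nodes that changed position: 1 3

Answer: 1 3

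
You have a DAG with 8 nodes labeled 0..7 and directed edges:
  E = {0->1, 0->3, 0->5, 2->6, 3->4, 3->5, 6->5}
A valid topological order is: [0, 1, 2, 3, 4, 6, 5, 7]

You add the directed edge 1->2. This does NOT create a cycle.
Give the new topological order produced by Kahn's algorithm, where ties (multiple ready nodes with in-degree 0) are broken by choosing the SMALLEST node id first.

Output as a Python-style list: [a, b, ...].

Answer: [0, 1, 2, 3, 4, 6, 5, 7]

Derivation:
Old toposort: [0, 1, 2, 3, 4, 6, 5, 7]
Added edge: 1->2
Position of 1 (1) < position of 2 (2). Old order still valid.
Run Kahn's algorithm (break ties by smallest node id):
  initial in-degrees: [0, 1, 1, 1, 1, 3, 1, 0]
  ready (indeg=0): [0, 7]
  pop 0: indeg[1]->0; indeg[3]->0; indeg[5]->2 | ready=[1, 3, 7] | order so far=[0]
  pop 1: indeg[2]->0 | ready=[2, 3, 7] | order so far=[0, 1]
  pop 2: indeg[6]->0 | ready=[3, 6, 7] | order so far=[0, 1, 2]
  pop 3: indeg[4]->0; indeg[5]->1 | ready=[4, 6, 7] | order so far=[0, 1, 2, 3]
  pop 4: no out-edges | ready=[6, 7] | order so far=[0, 1, 2, 3, 4]
  pop 6: indeg[5]->0 | ready=[5, 7] | order so far=[0, 1, 2, 3, 4, 6]
  pop 5: no out-edges | ready=[7] | order so far=[0, 1, 2, 3, 4, 6, 5]
  pop 7: no out-edges | ready=[] | order so far=[0, 1, 2, 3, 4, 6, 5, 7]
  Result: [0, 1, 2, 3, 4, 6, 5, 7]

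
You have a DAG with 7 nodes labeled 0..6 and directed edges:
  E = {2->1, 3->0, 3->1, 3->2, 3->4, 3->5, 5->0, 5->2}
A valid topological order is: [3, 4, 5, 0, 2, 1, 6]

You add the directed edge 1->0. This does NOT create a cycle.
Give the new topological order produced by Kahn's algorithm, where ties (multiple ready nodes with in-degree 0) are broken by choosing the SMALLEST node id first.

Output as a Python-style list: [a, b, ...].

Old toposort: [3, 4, 5, 0, 2, 1, 6]
Added edge: 1->0
Position of 1 (5) > position of 0 (3). Must reorder: 1 must now come before 0.
Run Kahn's algorithm (break ties by smallest node id):
  initial in-degrees: [3, 2, 2, 0, 1, 1, 0]
  ready (indeg=0): [3, 6]
  pop 3: indeg[0]->2; indeg[1]->1; indeg[2]->1; indeg[4]->0; indeg[5]->0 | ready=[4, 5, 6] | order so far=[3]
  pop 4: no out-edges | ready=[5, 6] | order so far=[3, 4]
  pop 5: indeg[0]->1; indeg[2]->0 | ready=[2, 6] | order so far=[3, 4, 5]
  pop 2: indeg[1]->0 | ready=[1, 6] | order so far=[3, 4, 5, 2]
  pop 1: indeg[0]->0 | ready=[0, 6] | order so far=[3, 4, 5, 2, 1]
  pop 0: no out-edges | ready=[6] | order so far=[3, 4, 5, 2, 1, 0]
  pop 6: no out-edges | ready=[] | order so far=[3, 4, 5, 2, 1, 0, 6]
  Result: [3, 4, 5, 2, 1, 0, 6]

Answer: [3, 4, 5, 2, 1, 0, 6]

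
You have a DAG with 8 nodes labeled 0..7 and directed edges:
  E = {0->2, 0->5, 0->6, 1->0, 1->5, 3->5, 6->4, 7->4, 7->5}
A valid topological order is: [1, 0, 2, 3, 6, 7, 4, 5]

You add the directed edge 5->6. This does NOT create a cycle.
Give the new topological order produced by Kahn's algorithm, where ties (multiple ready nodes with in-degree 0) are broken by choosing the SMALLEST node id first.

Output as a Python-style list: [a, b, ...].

Old toposort: [1, 0, 2, 3, 6, 7, 4, 5]
Added edge: 5->6
Position of 5 (7) > position of 6 (4). Must reorder: 5 must now come before 6.
Run Kahn's algorithm (break ties by smallest node id):
  initial in-degrees: [1, 0, 1, 0, 2, 4, 2, 0]
  ready (indeg=0): [1, 3, 7]
  pop 1: indeg[0]->0; indeg[5]->3 | ready=[0, 3, 7] | order so far=[1]
  pop 0: indeg[2]->0; indeg[5]->2; indeg[6]->1 | ready=[2, 3, 7] | order so far=[1, 0]
  pop 2: no out-edges | ready=[3, 7] | order so far=[1, 0, 2]
  pop 3: indeg[5]->1 | ready=[7] | order so far=[1, 0, 2, 3]
  pop 7: indeg[4]->1; indeg[5]->0 | ready=[5] | order so far=[1, 0, 2, 3, 7]
  pop 5: indeg[6]->0 | ready=[6] | order so far=[1, 0, 2, 3, 7, 5]
  pop 6: indeg[4]->0 | ready=[4] | order so far=[1, 0, 2, 3, 7, 5, 6]
  pop 4: no out-edges | ready=[] | order so far=[1, 0, 2, 3, 7, 5, 6, 4]
  Result: [1, 0, 2, 3, 7, 5, 6, 4]

Answer: [1, 0, 2, 3, 7, 5, 6, 4]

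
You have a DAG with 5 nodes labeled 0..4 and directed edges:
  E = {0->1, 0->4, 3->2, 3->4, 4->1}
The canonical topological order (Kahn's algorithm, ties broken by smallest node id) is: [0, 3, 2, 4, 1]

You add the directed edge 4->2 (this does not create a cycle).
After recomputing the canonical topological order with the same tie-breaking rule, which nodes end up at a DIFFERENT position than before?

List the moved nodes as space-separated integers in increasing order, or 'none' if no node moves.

Old toposort: [0, 3, 2, 4, 1]
Added edge 4->2
Recompute Kahn (smallest-id tiebreak):
  initial in-degrees: [0, 2, 2, 0, 2]
  ready (indeg=0): [0, 3]
  pop 0: indeg[1]->1; indeg[4]->1 | ready=[3] | order so far=[0]
  pop 3: indeg[2]->1; indeg[4]->0 | ready=[4] | order so far=[0, 3]
  pop 4: indeg[1]->0; indeg[2]->0 | ready=[1, 2] | order so far=[0, 3, 4]
  pop 1: no out-edges | ready=[2] | order so far=[0, 3, 4, 1]
  pop 2: no out-edges | ready=[] | order so far=[0, 3, 4, 1, 2]
New canonical toposort: [0, 3, 4, 1, 2]
Compare positions:
  Node 0: index 0 -> 0 (same)
  Node 1: index 4 -> 3 (moved)
  Node 2: index 2 -> 4 (moved)
  Node 3: index 1 -> 1 (same)
  Node 4: index 3 -> 2 (moved)
Nodes that changed position: 1 2 4

Answer: 1 2 4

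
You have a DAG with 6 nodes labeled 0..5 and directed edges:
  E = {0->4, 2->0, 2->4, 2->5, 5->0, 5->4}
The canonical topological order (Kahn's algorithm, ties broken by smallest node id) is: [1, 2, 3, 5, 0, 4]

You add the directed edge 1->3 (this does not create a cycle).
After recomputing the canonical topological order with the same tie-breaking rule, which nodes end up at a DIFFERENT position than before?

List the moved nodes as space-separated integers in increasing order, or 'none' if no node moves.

Answer: none

Derivation:
Old toposort: [1, 2, 3, 5, 0, 4]
Added edge 1->3
Recompute Kahn (smallest-id tiebreak):
  initial in-degrees: [2, 0, 0, 1, 3, 1]
  ready (indeg=0): [1, 2]
  pop 1: indeg[3]->0 | ready=[2, 3] | order so far=[1]
  pop 2: indeg[0]->1; indeg[4]->2; indeg[5]->0 | ready=[3, 5] | order so far=[1, 2]
  pop 3: no out-edges | ready=[5] | order so far=[1, 2, 3]
  pop 5: indeg[0]->0; indeg[4]->1 | ready=[0] | order so far=[1, 2, 3, 5]
  pop 0: indeg[4]->0 | ready=[4] | order so far=[1, 2, 3, 5, 0]
  pop 4: no out-edges | ready=[] | order so far=[1, 2, 3, 5, 0, 4]
New canonical toposort: [1, 2, 3, 5, 0, 4]
Compare positions:
  Node 0: index 4 -> 4 (same)
  Node 1: index 0 -> 0 (same)
  Node 2: index 1 -> 1 (same)
  Node 3: index 2 -> 2 (same)
  Node 4: index 5 -> 5 (same)
  Node 5: index 3 -> 3 (same)
Nodes that changed position: none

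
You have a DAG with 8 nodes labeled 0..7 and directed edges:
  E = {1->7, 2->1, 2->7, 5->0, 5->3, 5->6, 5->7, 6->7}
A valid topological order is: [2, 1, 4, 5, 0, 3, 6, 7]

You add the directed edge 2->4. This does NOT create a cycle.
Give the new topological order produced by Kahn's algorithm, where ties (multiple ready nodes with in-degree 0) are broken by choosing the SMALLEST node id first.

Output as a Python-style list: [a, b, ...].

Answer: [2, 1, 4, 5, 0, 3, 6, 7]

Derivation:
Old toposort: [2, 1, 4, 5, 0, 3, 6, 7]
Added edge: 2->4
Position of 2 (0) < position of 4 (2). Old order still valid.
Run Kahn's algorithm (break ties by smallest node id):
  initial in-degrees: [1, 1, 0, 1, 1, 0, 1, 4]
  ready (indeg=0): [2, 5]
  pop 2: indeg[1]->0; indeg[4]->0; indeg[7]->3 | ready=[1, 4, 5] | order so far=[2]
  pop 1: indeg[7]->2 | ready=[4, 5] | order so far=[2, 1]
  pop 4: no out-edges | ready=[5] | order so far=[2, 1, 4]
  pop 5: indeg[0]->0; indeg[3]->0; indeg[6]->0; indeg[7]->1 | ready=[0, 3, 6] | order so far=[2, 1, 4, 5]
  pop 0: no out-edges | ready=[3, 6] | order so far=[2, 1, 4, 5, 0]
  pop 3: no out-edges | ready=[6] | order so far=[2, 1, 4, 5, 0, 3]
  pop 6: indeg[7]->0 | ready=[7] | order so far=[2, 1, 4, 5, 0, 3, 6]
  pop 7: no out-edges | ready=[] | order so far=[2, 1, 4, 5, 0, 3, 6, 7]
  Result: [2, 1, 4, 5, 0, 3, 6, 7]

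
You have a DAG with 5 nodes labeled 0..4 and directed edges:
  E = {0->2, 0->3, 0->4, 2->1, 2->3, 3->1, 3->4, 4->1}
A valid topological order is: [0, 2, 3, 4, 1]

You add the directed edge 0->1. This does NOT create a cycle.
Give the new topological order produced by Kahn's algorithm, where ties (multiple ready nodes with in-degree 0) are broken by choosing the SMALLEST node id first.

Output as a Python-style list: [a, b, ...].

Answer: [0, 2, 3, 4, 1]

Derivation:
Old toposort: [0, 2, 3, 4, 1]
Added edge: 0->1
Position of 0 (0) < position of 1 (4). Old order still valid.
Run Kahn's algorithm (break ties by smallest node id):
  initial in-degrees: [0, 4, 1, 2, 2]
  ready (indeg=0): [0]
  pop 0: indeg[1]->3; indeg[2]->0; indeg[3]->1; indeg[4]->1 | ready=[2] | order so far=[0]
  pop 2: indeg[1]->2; indeg[3]->0 | ready=[3] | order so far=[0, 2]
  pop 3: indeg[1]->1; indeg[4]->0 | ready=[4] | order so far=[0, 2, 3]
  pop 4: indeg[1]->0 | ready=[1] | order so far=[0, 2, 3, 4]
  pop 1: no out-edges | ready=[] | order so far=[0, 2, 3, 4, 1]
  Result: [0, 2, 3, 4, 1]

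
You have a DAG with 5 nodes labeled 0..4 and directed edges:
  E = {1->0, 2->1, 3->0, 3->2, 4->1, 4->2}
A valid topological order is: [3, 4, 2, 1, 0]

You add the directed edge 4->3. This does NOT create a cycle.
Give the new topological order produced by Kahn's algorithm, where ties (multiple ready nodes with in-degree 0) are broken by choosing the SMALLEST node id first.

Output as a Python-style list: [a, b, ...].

Answer: [4, 3, 2, 1, 0]

Derivation:
Old toposort: [3, 4, 2, 1, 0]
Added edge: 4->3
Position of 4 (1) > position of 3 (0). Must reorder: 4 must now come before 3.
Run Kahn's algorithm (break ties by smallest node id):
  initial in-degrees: [2, 2, 2, 1, 0]
  ready (indeg=0): [4]
  pop 4: indeg[1]->1; indeg[2]->1; indeg[3]->0 | ready=[3] | order so far=[4]
  pop 3: indeg[0]->1; indeg[2]->0 | ready=[2] | order so far=[4, 3]
  pop 2: indeg[1]->0 | ready=[1] | order so far=[4, 3, 2]
  pop 1: indeg[0]->0 | ready=[0] | order so far=[4, 3, 2, 1]
  pop 0: no out-edges | ready=[] | order so far=[4, 3, 2, 1, 0]
  Result: [4, 3, 2, 1, 0]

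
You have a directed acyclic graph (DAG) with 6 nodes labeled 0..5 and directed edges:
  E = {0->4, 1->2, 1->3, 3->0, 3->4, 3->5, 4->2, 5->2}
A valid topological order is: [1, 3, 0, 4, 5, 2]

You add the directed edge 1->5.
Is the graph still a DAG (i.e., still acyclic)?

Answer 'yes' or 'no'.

Given toposort: [1, 3, 0, 4, 5, 2]
Position of 1: index 0; position of 5: index 4
New edge 1->5: forward
Forward edge: respects the existing order. Still a DAG, same toposort still valid.
Still a DAG? yes

Answer: yes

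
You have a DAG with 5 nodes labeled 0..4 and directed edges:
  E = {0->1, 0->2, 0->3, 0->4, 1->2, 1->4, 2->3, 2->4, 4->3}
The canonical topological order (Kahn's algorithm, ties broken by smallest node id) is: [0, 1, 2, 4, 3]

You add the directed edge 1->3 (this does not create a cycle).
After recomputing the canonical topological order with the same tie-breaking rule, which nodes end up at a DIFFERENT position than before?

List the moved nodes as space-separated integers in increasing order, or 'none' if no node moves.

Answer: none

Derivation:
Old toposort: [0, 1, 2, 4, 3]
Added edge 1->3
Recompute Kahn (smallest-id tiebreak):
  initial in-degrees: [0, 1, 2, 4, 3]
  ready (indeg=0): [0]
  pop 0: indeg[1]->0; indeg[2]->1; indeg[3]->3; indeg[4]->2 | ready=[1] | order so far=[0]
  pop 1: indeg[2]->0; indeg[3]->2; indeg[4]->1 | ready=[2] | order so far=[0, 1]
  pop 2: indeg[3]->1; indeg[4]->0 | ready=[4] | order so far=[0, 1, 2]
  pop 4: indeg[3]->0 | ready=[3] | order so far=[0, 1, 2, 4]
  pop 3: no out-edges | ready=[] | order so far=[0, 1, 2, 4, 3]
New canonical toposort: [0, 1, 2, 4, 3]
Compare positions:
  Node 0: index 0 -> 0 (same)
  Node 1: index 1 -> 1 (same)
  Node 2: index 2 -> 2 (same)
  Node 3: index 4 -> 4 (same)
  Node 4: index 3 -> 3 (same)
Nodes that changed position: none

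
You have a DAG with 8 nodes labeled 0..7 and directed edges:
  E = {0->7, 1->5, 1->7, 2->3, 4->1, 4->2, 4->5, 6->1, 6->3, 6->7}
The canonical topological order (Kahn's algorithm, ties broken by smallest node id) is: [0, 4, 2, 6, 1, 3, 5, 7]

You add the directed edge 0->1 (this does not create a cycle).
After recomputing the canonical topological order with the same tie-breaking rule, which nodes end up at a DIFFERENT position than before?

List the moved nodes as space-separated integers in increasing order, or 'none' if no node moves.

Old toposort: [0, 4, 2, 6, 1, 3, 5, 7]
Added edge 0->1
Recompute Kahn (smallest-id tiebreak):
  initial in-degrees: [0, 3, 1, 2, 0, 2, 0, 3]
  ready (indeg=0): [0, 4, 6]
  pop 0: indeg[1]->2; indeg[7]->2 | ready=[4, 6] | order so far=[0]
  pop 4: indeg[1]->1; indeg[2]->0; indeg[5]->1 | ready=[2, 6] | order so far=[0, 4]
  pop 2: indeg[3]->1 | ready=[6] | order so far=[0, 4, 2]
  pop 6: indeg[1]->0; indeg[3]->0; indeg[7]->1 | ready=[1, 3] | order so far=[0, 4, 2, 6]
  pop 1: indeg[5]->0; indeg[7]->0 | ready=[3, 5, 7] | order so far=[0, 4, 2, 6, 1]
  pop 3: no out-edges | ready=[5, 7] | order so far=[0, 4, 2, 6, 1, 3]
  pop 5: no out-edges | ready=[7] | order so far=[0, 4, 2, 6, 1, 3, 5]
  pop 7: no out-edges | ready=[] | order so far=[0, 4, 2, 6, 1, 3, 5, 7]
New canonical toposort: [0, 4, 2, 6, 1, 3, 5, 7]
Compare positions:
  Node 0: index 0 -> 0 (same)
  Node 1: index 4 -> 4 (same)
  Node 2: index 2 -> 2 (same)
  Node 3: index 5 -> 5 (same)
  Node 4: index 1 -> 1 (same)
  Node 5: index 6 -> 6 (same)
  Node 6: index 3 -> 3 (same)
  Node 7: index 7 -> 7 (same)
Nodes that changed position: none

Answer: none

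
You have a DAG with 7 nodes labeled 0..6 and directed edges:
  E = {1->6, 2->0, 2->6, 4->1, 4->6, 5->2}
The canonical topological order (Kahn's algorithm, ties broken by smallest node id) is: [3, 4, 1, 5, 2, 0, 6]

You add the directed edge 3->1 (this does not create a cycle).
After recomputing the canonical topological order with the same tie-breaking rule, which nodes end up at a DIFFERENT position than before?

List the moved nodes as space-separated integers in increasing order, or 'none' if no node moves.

Answer: none

Derivation:
Old toposort: [3, 4, 1, 5, 2, 0, 6]
Added edge 3->1
Recompute Kahn (smallest-id tiebreak):
  initial in-degrees: [1, 2, 1, 0, 0, 0, 3]
  ready (indeg=0): [3, 4, 5]
  pop 3: indeg[1]->1 | ready=[4, 5] | order so far=[3]
  pop 4: indeg[1]->0; indeg[6]->2 | ready=[1, 5] | order so far=[3, 4]
  pop 1: indeg[6]->1 | ready=[5] | order so far=[3, 4, 1]
  pop 5: indeg[2]->0 | ready=[2] | order so far=[3, 4, 1, 5]
  pop 2: indeg[0]->0; indeg[6]->0 | ready=[0, 6] | order so far=[3, 4, 1, 5, 2]
  pop 0: no out-edges | ready=[6] | order so far=[3, 4, 1, 5, 2, 0]
  pop 6: no out-edges | ready=[] | order so far=[3, 4, 1, 5, 2, 0, 6]
New canonical toposort: [3, 4, 1, 5, 2, 0, 6]
Compare positions:
  Node 0: index 5 -> 5 (same)
  Node 1: index 2 -> 2 (same)
  Node 2: index 4 -> 4 (same)
  Node 3: index 0 -> 0 (same)
  Node 4: index 1 -> 1 (same)
  Node 5: index 3 -> 3 (same)
  Node 6: index 6 -> 6 (same)
Nodes that changed position: none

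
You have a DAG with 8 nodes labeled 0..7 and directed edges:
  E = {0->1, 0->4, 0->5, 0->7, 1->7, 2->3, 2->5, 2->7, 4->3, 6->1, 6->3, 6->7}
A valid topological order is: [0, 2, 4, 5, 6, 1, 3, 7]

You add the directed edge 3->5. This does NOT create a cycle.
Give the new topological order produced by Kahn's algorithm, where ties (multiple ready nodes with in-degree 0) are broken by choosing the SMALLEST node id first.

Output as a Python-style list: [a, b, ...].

Old toposort: [0, 2, 4, 5, 6, 1, 3, 7]
Added edge: 3->5
Position of 3 (6) > position of 5 (3). Must reorder: 3 must now come before 5.
Run Kahn's algorithm (break ties by smallest node id):
  initial in-degrees: [0, 2, 0, 3, 1, 3, 0, 4]
  ready (indeg=0): [0, 2, 6]
  pop 0: indeg[1]->1; indeg[4]->0; indeg[5]->2; indeg[7]->3 | ready=[2, 4, 6] | order so far=[0]
  pop 2: indeg[3]->2; indeg[5]->1; indeg[7]->2 | ready=[4, 6] | order so far=[0, 2]
  pop 4: indeg[3]->1 | ready=[6] | order so far=[0, 2, 4]
  pop 6: indeg[1]->0; indeg[3]->0; indeg[7]->1 | ready=[1, 3] | order so far=[0, 2, 4, 6]
  pop 1: indeg[7]->0 | ready=[3, 7] | order so far=[0, 2, 4, 6, 1]
  pop 3: indeg[5]->0 | ready=[5, 7] | order so far=[0, 2, 4, 6, 1, 3]
  pop 5: no out-edges | ready=[7] | order so far=[0, 2, 4, 6, 1, 3, 5]
  pop 7: no out-edges | ready=[] | order so far=[0, 2, 4, 6, 1, 3, 5, 7]
  Result: [0, 2, 4, 6, 1, 3, 5, 7]

Answer: [0, 2, 4, 6, 1, 3, 5, 7]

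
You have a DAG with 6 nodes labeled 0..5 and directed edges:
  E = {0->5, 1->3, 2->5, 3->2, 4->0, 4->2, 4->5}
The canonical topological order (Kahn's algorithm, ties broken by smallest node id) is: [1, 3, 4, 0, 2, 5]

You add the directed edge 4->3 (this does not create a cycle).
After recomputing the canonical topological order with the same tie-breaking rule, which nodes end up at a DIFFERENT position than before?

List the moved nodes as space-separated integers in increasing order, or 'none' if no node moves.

Old toposort: [1, 3, 4, 0, 2, 5]
Added edge 4->3
Recompute Kahn (smallest-id tiebreak):
  initial in-degrees: [1, 0, 2, 2, 0, 3]
  ready (indeg=0): [1, 4]
  pop 1: indeg[3]->1 | ready=[4] | order so far=[1]
  pop 4: indeg[0]->0; indeg[2]->1; indeg[3]->0; indeg[5]->2 | ready=[0, 3] | order so far=[1, 4]
  pop 0: indeg[5]->1 | ready=[3] | order so far=[1, 4, 0]
  pop 3: indeg[2]->0 | ready=[2] | order so far=[1, 4, 0, 3]
  pop 2: indeg[5]->0 | ready=[5] | order so far=[1, 4, 0, 3, 2]
  pop 5: no out-edges | ready=[] | order so far=[1, 4, 0, 3, 2, 5]
New canonical toposort: [1, 4, 0, 3, 2, 5]
Compare positions:
  Node 0: index 3 -> 2 (moved)
  Node 1: index 0 -> 0 (same)
  Node 2: index 4 -> 4 (same)
  Node 3: index 1 -> 3 (moved)
  Node 4: index 2 -> 1 (moved)
  Node 5: index 5 -> 5 (same)
Nodes that changed position: 0 3 4

Answer: 0 3 4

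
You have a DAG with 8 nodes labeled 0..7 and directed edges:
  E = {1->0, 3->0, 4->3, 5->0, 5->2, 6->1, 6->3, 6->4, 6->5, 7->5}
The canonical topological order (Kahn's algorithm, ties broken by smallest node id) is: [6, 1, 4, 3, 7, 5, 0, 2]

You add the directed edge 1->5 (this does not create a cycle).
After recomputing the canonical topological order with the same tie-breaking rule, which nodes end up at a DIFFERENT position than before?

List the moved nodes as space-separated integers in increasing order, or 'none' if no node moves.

Old toposort: [6, 1, 4, 3, 7, 5, 0, 2]
Added edge 1->5
Recompute Kahn (smallest-id tiebreak):
  initial in-degrees: [3, 1, 1, 2, 1, 3, 0, 0]
  ready (indeg=0): [6, 7]
  pop 6: indeg[1]->0; indeg[3]->1; indeg[4]->0; indeg[5]->2 | ready=[1, 4, 7] | order so far=[6]
  pop 1: indeg[0]->2; indeg[5]->1 | ready=[4, 7] | order so far=[6, 1]
  pop 4: indeg[3]->0 | ready=[3, 7] | order so far=[6, 1, 4]
  pop 3: indeg[0]->1 | ready=[7] | order so far=[6, 1, 4, 3]
  pop 7: indeg[5]->0 | ready=[5] | order so far=[6, 1, 4, 3, 7]
  pop 5: indeg[0]->0; indeg[2]->0 | ready=[0, 2] | order so far=[6, 1, 4, 3, 7, 5]
  pop 0: no out-edges | ready=[2] | order so far=[6, 1, 4, 3, 7, 5, 0]
  pop 2: no out-edges | ready=[] | order so far=[6, 1, 4, 3, 7, 5, 0, 2]
New canonical toposort: [6, 1, 4, 3, 7, 5, 0, 2]
Compare positions:
  Node 0: index 6 -> 6 (same)
  Node 1: index 1 -> 1 (same)
  Node 2: index 7 -> 7 (same)
  Node 3: index 3 -> 3 (same)
  Node 4: index 2 -> 2 (same)
  Node 5: index 5 -> 5 (same)
  Node 6: index 0 -> 0 (same)
  Node 7: index 4 -> 4 (same)
Nodes that changed position: none

Answer: none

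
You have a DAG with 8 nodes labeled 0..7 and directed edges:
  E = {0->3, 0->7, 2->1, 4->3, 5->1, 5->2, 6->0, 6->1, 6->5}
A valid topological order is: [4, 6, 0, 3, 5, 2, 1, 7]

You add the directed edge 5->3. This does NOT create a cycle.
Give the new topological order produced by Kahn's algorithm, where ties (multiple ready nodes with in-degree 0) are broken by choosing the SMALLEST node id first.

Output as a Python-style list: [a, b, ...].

Answer: [4, 6, 0, 5, 2, 1, 3, 7]

Derivation:
Old toposort: [4, 6, 0, 3, 5, 2, 1, 7]
Added edge: 5->3
Position of 5 (4) > position of 3 (3). Must reorder: 5 must now come before 3.
Run Kahn's algorithm (break ties by smallest node id):
  initial in-degrees: [1, 3, 1, 3, 0, 1, 0, 1]
  ready (indeg=0): [4, 6]
  pop 4: indeg[3]->2 | ready=[6] | order so far=[4]
  pop 6: indeg[0]->0; indeg[1]->2; indeg[5]->0 | ready=[0, 5] | order so far=[4, 6]
  pop 0: indeg[3]->1; indeg[7]->0 | ready=[5, 7] | order so far=[4, 6, 0]
  pop 5: indeg[1]->1; indeg[2]->0; indeg[3]->0 | ready=[2, 3, 7] | order so far=[4, 6, 0, 5]
  pop 2: indeg[1]->0 | ready=[1, 3, 7] | order so far=[4, 6, 0, 5, 2]
  pop 1: no out-edges | ready=[3, 7] | order so far=[4, 6, 0, 5, 2, 1]
  pop 3: no out-edges | ready=[7] | order so far=[4, 6, 0, 5, 2, 1, 3]
  pop 7: no out-edges | ready=[] | order so far=[4, 6, 0, 5, 2, 1, 3, 7]
  Result: [4, 6, 0, 5, 2, 1, 3, 7]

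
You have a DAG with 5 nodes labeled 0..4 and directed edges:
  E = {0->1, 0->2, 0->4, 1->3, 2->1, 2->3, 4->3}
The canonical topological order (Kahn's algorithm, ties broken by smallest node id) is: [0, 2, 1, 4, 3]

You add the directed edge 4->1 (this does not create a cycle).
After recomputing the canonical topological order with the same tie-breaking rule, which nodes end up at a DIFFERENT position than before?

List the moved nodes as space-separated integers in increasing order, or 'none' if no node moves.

Answer: 1 4

Derivation:
Old toposort: [0, 2, 1, 4, 3]
Added edge 4->1
Recompute Kahn (smallest-id tiebreak):
  initial in-degrees: [0, 3, 1, 3, 1]
  ready (indeg=0): [0]
  pop 0: indeg[1]->2; indeg[2]->0; indeg[4]->0 | ready=[2, 4] | order so far=[0]
  pop 2: indeg[1]->1; indeg[3]->2 | ready=[4] | order so far=[0, 2]
  pop 4: indeg[1]->0; indeg[3]->1 | ready=[1] | order so far=[0, 2, 4]
  pop 1: indeg[3]->0 | ready=[3] | order so far=[0, 2, 4, 1]
  pop 3: no out-edges | ready=[] | order so far=[0, 2, 4, 1, 3]
New canonical toposort: [0, 2, 4, 1, 3]
Compare positions:
  Node 0: index 0 -> 0 (same)
  Node 1: index 2 -> 3 (moved)
  Node 2: index 1 -> 1 (same)
  Node 3: index 4 -> 4 (same)
  Node 4: index 3 -> 2 (moved)
Nodes that changed position: 1 4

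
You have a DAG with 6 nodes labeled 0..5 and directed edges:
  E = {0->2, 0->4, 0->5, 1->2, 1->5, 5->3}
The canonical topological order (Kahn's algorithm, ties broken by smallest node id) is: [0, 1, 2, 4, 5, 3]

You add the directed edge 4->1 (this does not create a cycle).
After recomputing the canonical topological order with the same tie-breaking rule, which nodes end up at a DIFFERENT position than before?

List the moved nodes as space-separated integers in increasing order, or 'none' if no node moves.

Answer: 1 2 4

Derivation:
Old toposort: [0, 1, 2, 4, 5, 3]
Added edge 4->1
Recompute Kahn (smallest-id tiebreak):
  initial in-degrees: [0, 1, 2, 1, 1, 2]
  ready (indeg=0): [0]
  pop 0: indeg[2]->1; indeg[4]->0; indeg[5]->1 | ready=[4] | order so far=[0]
  pop 4: indeg[1]->0 | ready=[1] | order so far=[0, 4]
  pop 1: indeg[2]->0; indeg[5]->0 | ready=[2, 5] | order so far=[0, 4, 1]
  pop 2: no out-edges | ready=[5] | order so far=[0, 4, 1, 2]
  pop 5: indeg[3]->0 | ready=[3] | order so far=[0, 4, 1, 2, 5]
  pop 3: no out-edges | ready=[] | order so far=[0, 4, 1, 2, 5, 3]
New canonical toposort: [0, 4, 1, 2, 5, 3]
Compare positions:
  Node 0: index 0 -> 0 (same)
  Node 1: index 1 -> 2 (moved)
  Node 2: index 2 -> 3 (moved)
  Node 3: index 5 -> 5 (same)
  Node 4: index 3 -> 1 (moved)
  Node 5: index 4 -> 4 (same)
Nodes that changed position: 1 2 4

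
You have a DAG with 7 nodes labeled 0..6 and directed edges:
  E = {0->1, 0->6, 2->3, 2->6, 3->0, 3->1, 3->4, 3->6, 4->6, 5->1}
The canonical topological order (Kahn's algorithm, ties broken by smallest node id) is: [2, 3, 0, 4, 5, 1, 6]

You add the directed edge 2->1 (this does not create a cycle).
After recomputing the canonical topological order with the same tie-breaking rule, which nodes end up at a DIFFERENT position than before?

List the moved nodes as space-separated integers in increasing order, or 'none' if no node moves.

Answer: none

Derivation:
Old toposort: [2, 3, 0, 4, 5, 1, 6]
Added edge 2->1
Recompute Kahn (smallest-id tiebreak):
  initial in-degrees: [1, 4, 0, 1, 1, 0, 4]
  ready (indeg=0): [2, 5]
  pop 2: indeg[1]->3; indeg[3]->0; indeg[6]->3 | ready=[3, 5] | order so far=[2]
  pop 3: indeg[0]->0; indeg[1]->2; indeg[4]->0; indeg[6]->2 | ready=[0, 4, 5] | order so far=[2, 3]
  pop 0: indeg[1]->1; indeg[6]->1 | ready=[4, 5] | order so far=[2, 3, 0]
  pop 4: indeg[6]->0 | ready=[5, 6] | order so far=[2, 3, 0, 4]
  pop 5: indeg[1]->0 | ready=[1, 6] | order so far=[2, 3, 0, 4, 5]
  pop 1: no out-edges | ready=[6] | order so far=[2, 3, 0, 4, 5, 1]
  pop 6: no out-edges | ready=[] | order so far=[2, 3, 0, 4, 5, 1, 6]
New canonical toposort: [2, 3, 0, 4, 5, 1, 6]
Compare positions:
  Node 0: index 2 -> 2 (same)
  Node 1: index 5 -> 5 (same)
  Node 2: index 0 -> 0 (same)
  Node 3: index 1 -> 1 (same)
  Node 4: index 3 -> 3 (same)
  Node 5: index 4 -> 4 (same)
  Node 6: index 6 -> 6 (same)
Nodes that changed position: none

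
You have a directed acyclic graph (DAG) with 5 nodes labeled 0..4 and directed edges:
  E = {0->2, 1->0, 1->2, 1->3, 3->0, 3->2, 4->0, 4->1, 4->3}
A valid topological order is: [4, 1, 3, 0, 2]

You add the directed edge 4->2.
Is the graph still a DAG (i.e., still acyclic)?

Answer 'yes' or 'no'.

Answer: yes

Derivation:
Given toposort: [4, 1, 3, 0, 2]
Position of 4: index 0; position of 2: index 4
New edge 4->2: forward
Forward edge: respects the existing order. Still a DAG, same toposort still valid.
Still a DAG? yes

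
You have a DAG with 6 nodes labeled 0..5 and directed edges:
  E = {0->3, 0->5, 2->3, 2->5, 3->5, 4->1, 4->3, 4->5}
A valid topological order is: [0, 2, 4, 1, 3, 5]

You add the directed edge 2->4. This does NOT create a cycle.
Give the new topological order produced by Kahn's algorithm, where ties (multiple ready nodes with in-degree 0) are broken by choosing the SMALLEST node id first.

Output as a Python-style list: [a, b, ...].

Answer: [0, 2, 4, 1, 3, 5]

Derivation:
Old toposort: [0, 2, 4, 1, 3, 5]
Added edge: 2->4
Position of 2 (1) < position of 4 (2). Old order still valid.
Run Kahn's algorithm (break ties by smallest node id):
  initial in-degrees: [0, 1, 0, 3, 1, 4]
  ready (indeg=0): [0, 2]
  pop 0: indeg[3]->2; indeg[5]->3 | ready=[2] | order so far=[0]
  pop 2: indeg[3]->1; indeg[4]->0; indeg[5]->2 | ready=[4] | order so far=[0, 2]
  pop 4: indeg[1]->0; indeg[3]->0; indeg[5]->1 | ready=[1, 3] | order so far=[0, 2, 4]
  pop 1: no out-edges | ready=[3] | order so far=[0, 2, 4, 1]
  pop 3: indeg[5]->0 | ready=[5] | order so far=[0, 2, 4, 1, 3]
  pop 5: no out-edges | ready=[] | order so far=[0, 2, 4, 1, 3, 5]
  Result: [0, 2, 4, 1, 3, 5]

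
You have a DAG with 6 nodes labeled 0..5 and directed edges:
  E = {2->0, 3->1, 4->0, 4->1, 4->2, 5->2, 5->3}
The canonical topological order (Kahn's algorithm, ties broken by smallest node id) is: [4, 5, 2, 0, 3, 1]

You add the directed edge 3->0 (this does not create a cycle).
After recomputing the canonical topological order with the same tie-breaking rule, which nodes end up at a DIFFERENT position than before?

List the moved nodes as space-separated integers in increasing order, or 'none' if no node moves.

Old toposort: [4, 5, 2, 0, 3, 1]
Added edge 3->0
Recompute Kahn (smallest-id tiebreak):
  initial in-degrees: [3, 2, 2, 1, 0, 0]
  ready (indeg=0): [4, 5]
  pop 4: indeg[0]->2; indeg[1]->1; indeg[2]->1 | ready=[5] | order so far=[4]
  pop 5: indeg[2]->0; indeg[3]->0 | ready=[2, 3] | order so far=[4, 5]
  pop 2: indeg[0]->1 | ready=[3] | order so far=[4, 5, 2]
  pop 3: indeg[0]->0; indeg[1]->0 | ready=[0, 1] | order so far=[4, 5, 2, 3]
  pop 0: no out-edges | ready=[1] | order so far=[4, 5, 2, 3, 0]
  pop 1: no out-edges | ready=[] | order so far=[4, 5, 2, 3, 0, 1]
New canonical toposort: [4, 5, 2, 3, 0, 1]
Compare positions:
  Node 0: index 3 -> 4 (moved)
  Node 1: index 5 -> 5 (same)
  Node 2: index 2 -> 2 (same)
  Node 3: index 4 -> 3 (moved)
  Node 4: index 0 -> 0 (same)
  Node 5: index 1 -> 1 (same)
Nodes that changed position: 0 3

Answer: 0 3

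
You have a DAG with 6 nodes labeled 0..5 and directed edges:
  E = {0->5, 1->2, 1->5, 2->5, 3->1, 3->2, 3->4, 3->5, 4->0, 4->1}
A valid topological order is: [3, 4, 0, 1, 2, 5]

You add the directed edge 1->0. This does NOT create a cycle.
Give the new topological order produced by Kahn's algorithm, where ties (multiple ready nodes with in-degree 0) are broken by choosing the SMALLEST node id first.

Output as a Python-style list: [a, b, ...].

Old toposort: [3, 4, 0, 1, 2, 5]
Added edge: 1->0
Position of 1 (3) > position of 0 (2). Must reorder: 1 must now come before 0.
Run Kahn's algorithm (break ties by smallest node id):
  initial in-degrees: [2, 2, 2, 0, 1, 4]
  ready (indeg=0): [3]
  pop 3: indeg[1]->1; indeg[2]->1; indeg[4]->0; indeg[5]->3 | ready=[4] | order so far=[3]
  pop 4: indeg[0]->1; indeg[1]->0 | ready=[1] | order so far=[3, 4]
  pop 1: indeg[0]->0; indeg[2]->0; indeg[5]->2 | ready=[0, 2] | order so far=[3, 4, 1]
  pop 0: indeg[5]->1 | ready=[2] | order so far=[3, 4, 1, 0]
  pop 2: indeg[5]->0 | ready=[5] | order so far=[3, 4, 1, 0, 2]
  pop 5: no out-edges | ready=[] | order so far=[3, 4, 1, 0, 2, 5]
  Result: [3, 4, 1, 0, 2, 5]

Answer: [3, 4, 1, 0, 2, 5]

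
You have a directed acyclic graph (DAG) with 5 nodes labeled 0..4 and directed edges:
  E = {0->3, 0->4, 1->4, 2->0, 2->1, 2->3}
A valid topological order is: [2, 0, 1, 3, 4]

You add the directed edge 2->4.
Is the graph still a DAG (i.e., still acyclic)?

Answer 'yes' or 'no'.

Answer: yes

Derivation:
Given toposort: [2, 0, 1, 3, 4]
Position of 2: index 0; position of 4: index 4
New edge 2->4: forward
Forward edge: respects the existing order. Still a DAG, same toposort still valid.
Still a DAG? yes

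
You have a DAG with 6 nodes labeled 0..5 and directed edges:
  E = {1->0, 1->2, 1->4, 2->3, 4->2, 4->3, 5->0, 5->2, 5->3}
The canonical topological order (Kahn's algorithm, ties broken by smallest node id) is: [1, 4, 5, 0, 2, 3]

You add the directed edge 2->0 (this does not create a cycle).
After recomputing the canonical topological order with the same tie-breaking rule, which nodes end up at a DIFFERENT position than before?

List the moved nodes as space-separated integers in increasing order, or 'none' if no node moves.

Answer: 0 2

Derivation:
Old toposort: [1, 4, 5, 0, 2, 3]
Added edge 2->0
Recompute Kahn (smallest-id tiebreak):
  initial in-degrees: [3, 0, 3, 3, 1, 0]
  ready (indeg=0): [1, 5]
  pop 1: indeg[0]->2; indeg[2]->2; indeg[4]->0 | ready=[4, 5] | order so far=[1]
  pop 4: indeg[2]->1; indeg[3]->2 | ready=[5] | order so far=[1, 4]
  pop 5: indeg[0]->1; indeg[2]->0; indeg[3]->1 | ready=[2] | order so far=[1, 4, 5]
  pop 2: indeg[0]->0; indeg[3]->0 | ready=[0, 3] | order so far=[1, 4, 5, 2]
  pop 0: no out-edges | ready=[3] | order so far=[1, 4, 5, 2, 0]
  pop 3: no out-edges | ready=[] | order so far=[1, 4, 5, 2, 0, 3]
New canonical toposort: [1, 4, 5, 2, 0, 3]
Compare positions:
  Node 0: index 3 -> 4 (moved)
  Node 1: index 0 -> 0 (same)
  Node 2: index 4 -> 3 (moved)
  Node 3: index 5 -> 5 (same)
  Node 4: index 1 -> 1 (same)
  Node 5: index 2 -> 2 (same)
Nodes that changed position: 0 2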